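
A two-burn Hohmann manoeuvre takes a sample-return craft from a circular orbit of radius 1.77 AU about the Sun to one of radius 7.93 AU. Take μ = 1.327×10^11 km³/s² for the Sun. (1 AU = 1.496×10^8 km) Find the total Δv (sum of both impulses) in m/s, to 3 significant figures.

In km: r₁ = 1.77 × 1.496×10^8 = 2.64792×10^8 km; r₂ = 7.93 × 1.496×10^8 = 1.186328×10^9 km.
Semi-major axis of the transfer orbit: a_t = (2.64792×10^8 + 1.186328×10^9)/2 = 7.2556×10^8 km.
At r₁ the circular-orbit speed is v₁ = √(μ/r₁) = 22.386 km/s.
On the transfer ellipse at r₁, vis-viva equation gives v_p = √[μ(2/r₁ − 1/a_t)] = 28.625 km/s.
First burn Δv₁ = |v_p − v₁| = 6.239 km/s.
Circular speed at r₂: v₂ = √(μ/r₂) = 10.576 km/s.
Transfer-orbit speed at r₂: v_a = √[μ(2/r₂ − 1/a_t)] = 6.3892 km/s.
Second burn Δv₂ = |v₂ − v_a| = 4.187 km/s.
Δv = Δv₁ + Δv₂ = 6.239 + 4.187 = 10.43 km/s.

Δv = 10400 m/s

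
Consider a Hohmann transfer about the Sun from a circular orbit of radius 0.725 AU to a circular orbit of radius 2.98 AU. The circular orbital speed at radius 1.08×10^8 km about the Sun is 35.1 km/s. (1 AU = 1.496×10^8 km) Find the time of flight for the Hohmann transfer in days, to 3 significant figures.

From the circular-orbit relation v² = μ/r at r = 1.08×10^8 km: μ = v²r = (35.1)² × 1.08×10^8 = 1.33057×10^11 km³/s².
In km: r₁ = 0.725 × 1.496×10^8 = 1.0846×10^8 km; r₂ = 2.98 × 1.496×10^8 = 4.45808×10^8 km.
Semi-major axis of the transfer orbit: a_t = (1.0846×10^8 + 4.45808×10^8)/2 = 2.77134×10^8 km.
Transfer time t = π√(a_t³/μ) = π√((2.77134×10^8)³ / 1.33057×10^11) = 3.973×10^7 s.
Converting: 3.973×10^7 s ÷ 86400 s/day = 460 days.

t = 460 days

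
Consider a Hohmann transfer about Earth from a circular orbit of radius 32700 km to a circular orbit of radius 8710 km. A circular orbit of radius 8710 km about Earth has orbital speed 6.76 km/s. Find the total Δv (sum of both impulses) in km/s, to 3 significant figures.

Δv = 2.96 km/s

From the circular-orbit relation v² = μ/r at r = 8710 km: μ = v²r = (6.76)² × 8710 = 3.98026×10^5 km³/s².
Semi-major axis of the transfer orbit: a_t = (32700 + 8710)/2 = 20705 km.
Circular speed at r₁: v₁ = √(μ/r₁) = √(3.98026×10^5/32700) = 3.489 km/s.
On the transfer ellipse at r₁, vis-viva gives v_a = √[μ(2/r₁ − 1/a_t)] = 2.263 km/s.
First burn Δv₁ = |v_a − v₁| = 1.226 km/s.
Circular speed at r₂: v₂ = √(μ/r₂) = 6.760 km/s.
Transfer-orbit speed at r₂: v_p = √[μ(2/r₂ − 1/a_t)] = 8.495 km/s.
Second burn Δv₂ = |v₂ − v_p| = 1.735 km/s.
Δv = Δv₁ + Δv₂ = 1.226 + 1.735 = 2.961 km/s.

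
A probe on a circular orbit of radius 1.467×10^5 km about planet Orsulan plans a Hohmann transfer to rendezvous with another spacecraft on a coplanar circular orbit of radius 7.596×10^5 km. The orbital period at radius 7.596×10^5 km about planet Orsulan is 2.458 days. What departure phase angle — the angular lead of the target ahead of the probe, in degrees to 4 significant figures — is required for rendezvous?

φ = 97.06°

From Kepler's third law T² = 4π²r³/μ at r = 7.596×10^5 km, T = 2.458 days = 2.458 × 86400 s = 2.123712×10^5 s: μ = 4π²r³/T² = 3.83640×10^8 km³/s².
Transfer-ellipse semi-major axis a_t = (r₁ + r₂)/2 = (1.467×10^5 + 7.596×10^5)/2 = 4.5315×10^5 km.
Transfer time t = π√(a_t³/μ) = 48927 s.
The target's mean motion on its circular orbit is ω₂ = √(μ/r₂³) = 2.9586×10^-5 rad/s.
Angle swept by the target during transfer: ω₂·t = 1.4476 rad = 82.94°.
The probe traverses 180° on the transfer ellipse, so the target must lead by 180° − 82.94° = 97.06°.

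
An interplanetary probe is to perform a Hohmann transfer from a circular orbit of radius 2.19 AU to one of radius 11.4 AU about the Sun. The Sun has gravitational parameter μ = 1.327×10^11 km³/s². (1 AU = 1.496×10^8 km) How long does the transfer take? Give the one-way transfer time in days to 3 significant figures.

t = 3240 days

In km: r₁ = 2.19 × 1.496×10^8 = 3.27624×10^8 km; r₂ = 11.4 × 1.496×10^8 = 1.70544×10^9 km.
Semi-major axis of the transfer orbit: a_t = (3.27624×10^8 + 1.70544×10^9)/2 = 1.016532×10^9 km.
Half the transfer-orbit period gives t = π√(a_t³/μ) = 2.7951×10^8 s.
Converting: 2.7951×10^8 s ÷ 86400 s/day = 3240 days.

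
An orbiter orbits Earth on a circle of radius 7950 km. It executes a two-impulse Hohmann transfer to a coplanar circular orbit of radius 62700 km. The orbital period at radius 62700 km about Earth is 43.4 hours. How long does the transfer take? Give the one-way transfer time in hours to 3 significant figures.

t = 9.18 hours

From Kepler's third law T² = 4π²r³/μ at r = 62700 km, T = 43.4 hours = 43.4 × 3600 s = 1.5624×10^5 s: μ = 4π²r³/T² = 3.98637×10^5 km³/s².
Semi-major axis of the transfer orbit: a_t = (7950 + 62700)/2 = 35325 km.
By Kepler's third law the transfer-orbit period is T = 2π√(a_t³/μ), so t = T/2 = 33040 s.
Converting: 33040 s ÷ 3600 s/hour = 9.18 hours.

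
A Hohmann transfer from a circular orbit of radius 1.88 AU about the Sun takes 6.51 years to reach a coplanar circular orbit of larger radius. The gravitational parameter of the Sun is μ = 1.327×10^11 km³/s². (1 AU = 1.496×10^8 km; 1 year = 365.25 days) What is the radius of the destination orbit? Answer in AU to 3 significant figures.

r₂ = 9.19 AU

In km: r₁ = 1.88 × 1.496×10^8 = 2.81248×10^8 km.
Transfer time t = 6.51 years × 365.25 × 86400 s = 2.05439976×10^8 s, and t = π√(a_t³/μ).
So a_t = (μ t²/π²)^(1/3) = (1.327×10^11 × (2.05439976×10^8)² / π²)^(1/3) = 8.2790×10^8 km.
Since a_t = (r₁ + r₂)/2, r₂ = 2a_t − r₁ = 2×8.2790×10^8 − 2.81248×10^8 = 1.374552×10^9 km.
In AU: r₂ = 1.374552×10^9 / 1.496×10^8 = 9.19 AU.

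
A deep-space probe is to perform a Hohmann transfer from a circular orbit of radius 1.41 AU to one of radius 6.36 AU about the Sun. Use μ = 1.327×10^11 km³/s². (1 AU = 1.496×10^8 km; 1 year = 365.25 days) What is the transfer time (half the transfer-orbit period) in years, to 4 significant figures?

In km: r₁ = 1.41 × 1.496×10^8 = 2.10936×10^8 km; r₂ = 6.36 × 1.496×10^8 = 9.51456×10^8 km.
Transfer-ellipse semi-major axis a_t = (r₁ + r₂)/2 = (2.10936×10^8 + 9.51456×10^8)/2 = 5.81196×10^8 km.
Transfer time t = π√(a_t³/μ) = π√((5.81196×10^8)³ / 1.327×10^11) = 1.2084×10^8 s.
Converting: 1.2084×10^8 s ÷ 3.15576×10^7 s/year (365.25 × 86400) = 3.829 years.

t = 3.829 years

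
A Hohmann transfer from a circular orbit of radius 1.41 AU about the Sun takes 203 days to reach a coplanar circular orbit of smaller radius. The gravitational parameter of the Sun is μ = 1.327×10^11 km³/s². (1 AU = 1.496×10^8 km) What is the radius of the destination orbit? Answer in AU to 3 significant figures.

r₂ = 0.736 AU

In km: r₁ = 1.41 × 1.496×10^8 = 2.10936×10^8 km.
Transfer time t = 203 days = 1.75392×10^7 s, and t = π√(a_t³/μ).
So a_t = (μ t²/π²)^(1/3) = (1.327×10^11 × (1.75392×10^7)² / π²)^(1/3) = 1.6052×10^8 km.
Since a_t = (r₁ + r₂)/2, r₂ = 2a_t − r₁ = 2×1.6052×10^8 − 2.10936×10^8 = 1.10104×10^8 km.
In AU: r₂ = 1.10104×10^8 / 1.496×10^8 = 0.736 AU.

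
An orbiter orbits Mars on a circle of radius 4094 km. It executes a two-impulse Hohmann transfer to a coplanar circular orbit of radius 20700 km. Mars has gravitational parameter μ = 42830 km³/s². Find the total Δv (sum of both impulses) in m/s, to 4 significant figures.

The Hohmann ellipse has a_t = (r₁ + r₂)/2 = 12397 km.
Circular speed at r₁: v₁ = √(μ/r₁) = √(42830/4094) = 3.2344 km/s.
On the transfer ellipse at r₁, vis-viva equation gives v_p = √[μ(2/r₁ − 1/a_t)] = 4.1795 km/s.
First burn Δv₁ = |v_p − v₁| = 0.9451 km/s.
At r₂, v₂ = √(μ/r₂) = 1.4384 km/s.
Transfer-orbit speed at r₂: v_a = √[μ(2/r₂ − 1/a_t)] = 0.82662 km/s.
Second burn Δv₂ = |v₂ − v_a| = 0.6118 km/s.
Δv = Δv₁ + Δv₂ = 0.9451 + 0.6118 = 1.557 km/s.

Δv = 1557 m/s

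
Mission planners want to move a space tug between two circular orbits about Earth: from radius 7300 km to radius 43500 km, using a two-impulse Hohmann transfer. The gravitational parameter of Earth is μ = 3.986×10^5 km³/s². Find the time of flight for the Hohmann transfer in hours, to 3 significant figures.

The Hohmann ellipse has a_t = (r₁ + r₂)/2 = 25400 km.
Transfer time t = π√(a_t³/μ) = π√((25400)³ / 3.986×10^5) = 20143 s.
Converting: 20143 s ÷ 3600 s/hour = 5.60 hours.

t = 5.60 hours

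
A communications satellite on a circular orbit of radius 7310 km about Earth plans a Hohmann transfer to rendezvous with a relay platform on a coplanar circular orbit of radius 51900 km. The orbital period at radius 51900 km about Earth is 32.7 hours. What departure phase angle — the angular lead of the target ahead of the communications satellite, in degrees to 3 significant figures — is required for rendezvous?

φ = 102°

From Kepler's third law T² = 4π²r³/μ at r = 51900 km, T = 32.7 hours = 32.7 × 3600 s = 1.1772×10^5 s: μ = 4π²r³/T² = 3.98255×10^5 km³/s².
The Hohmann ellipse has a_t = (r₁ + r₂)/2 = 29605 km.
Transfer time t = π√(a_t³/μ) = 25360 s.
The target's mean motion on its circular orbit is ω₂ = √(μ/r₂³) = 5.337×10^-5 rad/s.
Angle swept by the target during transfer: ω₂·t = 1.3535 rad = 77.55°.
Arrival is 180° from departure on the ellipse, so φ = 180° − 77.55° = 102°.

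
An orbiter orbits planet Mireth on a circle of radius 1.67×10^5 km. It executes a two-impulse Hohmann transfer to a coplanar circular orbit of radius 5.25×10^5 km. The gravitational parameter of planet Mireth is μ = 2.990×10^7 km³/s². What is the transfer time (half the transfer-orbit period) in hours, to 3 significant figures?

Transfer-ellipse semi-major axis a_t = (r₁ + r₂)/2 = (1.670×10^5 + 5.250×10^5)/2 = 3.460×10^5 km.
Transfer time t = π√(a_t³/μ) = π√((3.460×10^5)³ / 2.990×10^7) = 1.169×10^5 s.
Converting: 1.169×10^5 s ÷ 3600 s/hour = 32.5 hours.

t = 32.5 hours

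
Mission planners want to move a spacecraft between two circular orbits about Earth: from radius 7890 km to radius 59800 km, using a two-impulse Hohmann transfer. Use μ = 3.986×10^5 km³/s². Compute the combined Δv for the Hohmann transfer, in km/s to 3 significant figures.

The Hohmann ellipse has a_t = (r₁ + r₂)/2 = 33845 km.
Circular speed at r₁: v₁ = √(μ/r₁) = √(3.986×10^5/7890) = 7.108 km/s.
On the transfer ellipse at r₁, v² = μ(2/r − 1/a) gives v_p = √[μ(2/r₁ − 1/a_t)] = 9.448 km/s.
First burn Δv₁ = |v_p − v₁| = 2.340 km/s.
Circular speed at r₂: v₂ = √(μ/r₂) = 2.582 km/s.
Transfer-orbit speed at r₂: v_a = √[μ(2/r₂ − 1/a_t)] = 1.247 km/s.
Second burn Δv₂ = |v₂ − v_a| = 1.335 km/s.
Δv = Δv₁ + Δv₂ = 2.340 + 1.335 = 3.675 km/s.

Δv = 3.68 km/s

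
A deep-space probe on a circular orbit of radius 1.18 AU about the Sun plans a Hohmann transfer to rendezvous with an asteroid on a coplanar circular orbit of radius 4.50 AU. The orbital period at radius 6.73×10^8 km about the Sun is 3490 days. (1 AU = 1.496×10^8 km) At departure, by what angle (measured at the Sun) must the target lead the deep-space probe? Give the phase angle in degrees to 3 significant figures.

From Kepler's third law T² = 4π²r³/μ at r = 6.73×10^8 km, T = 3490 days = 3490 × 86400 s = 3.01536×10^8 s: μ = 4π²r³/T² = 1.32351×10^11 km³/s².
In km: r₁ = 1.18 × 1.496×10^8 = 1.76528×10^8 km; r₂ = 4.50 × 1.496×10^8 = 6.732×10^8 km.
The Hohmann ellipse has a_t = (r₁ + r₂)/2 = 4.24864×10^8 km.
Transfer time t = π√(a_t³/μ) = 7.5624×10^7 s.
Target angular speed ω₂ = √(μ/r₂³) = 2.0828×10^-8 rad/s.
Angle swept by the target during transfer: ω₂·t = 1.5751 rad = 90.247°.
Arrival is 180° from departure on the ellipse, so φ = 180° − 90.247° = 89.8°.

φ = 89.8°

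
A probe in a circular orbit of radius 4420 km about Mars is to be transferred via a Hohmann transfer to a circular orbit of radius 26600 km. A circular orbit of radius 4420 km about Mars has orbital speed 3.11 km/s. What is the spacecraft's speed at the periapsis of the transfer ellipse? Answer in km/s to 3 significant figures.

From the circular-orbit relation v² = μ/r at r = 4420 km: μ = v²r = (3.11)² × 4420 = 42750.7 km³/s².
Transfer-ellipse semi-major axis a_t = (r₁ + r₂)/2 = (4420 + 26600)/2 = 15510 km.
At periapsis, r = 4420 km.
Vis-viva: v = √[μ(2/r − 1/a_t)] = √[42750.7 × (2/4420 − 1/15510)] = 4.073 km/s.

v = 4.07 km/s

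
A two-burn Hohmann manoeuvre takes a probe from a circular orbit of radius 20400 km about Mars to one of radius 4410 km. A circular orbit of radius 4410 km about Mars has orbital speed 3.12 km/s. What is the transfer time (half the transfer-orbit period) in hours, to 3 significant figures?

t = 5.82 hours

From the circular-orbit relation v² = μ/r at r = 4410 km: μ = v²r = (3.12)² × 4410 = 42928.7 km³/s².
Semi-major axis of the transfer orbit: a_t = (20400 + 4410)/2 = 12405 km.
Transfer time t = π√(a_t³/μ) = π√((12405)³ / 42928.7) = 20950 s.
Converting: 20950 s ÷ 3600 s/hour = 5.82 hours.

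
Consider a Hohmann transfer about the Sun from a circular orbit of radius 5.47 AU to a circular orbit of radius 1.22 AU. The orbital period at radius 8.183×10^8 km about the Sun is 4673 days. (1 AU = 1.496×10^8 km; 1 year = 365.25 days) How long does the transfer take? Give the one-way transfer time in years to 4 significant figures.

t = 3.059 years

From Kepler's third law T² = 4π²r³/μ at r = 8.183×10^8 km, T = 4673 days = 4673 × 86400 s = 4.037472×10^8 s: μ = 4π²r³/T² = 1.32702×10^11 km³/s².
In km: r₁ = 5.47 × 1.496×10^8 = 8.18312×10^8 km; r₂ = 1.22 × 1.496×10^8 = 1.82512×10^8 km.
Semi-major axis of the transfer orbit: a_t = (8.18312×10^8 + 1.82512×10^8)/2 = 5.00412×10^8 km.
Transfer time t = π√(a_t³/μ) = π√((5.00412×10^8)³ / 1.32702×10^11) = 9.654×10^7 s.
Converting: 9.654×10^7 s ÷ 3.15576×10^7 s/year (365.25 × 86400) = 3.059 years.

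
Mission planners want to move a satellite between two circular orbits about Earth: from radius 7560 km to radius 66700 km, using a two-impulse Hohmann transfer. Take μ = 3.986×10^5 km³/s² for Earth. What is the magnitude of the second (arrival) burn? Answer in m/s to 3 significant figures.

Δv₂ = 1340 m/s

The Hohmann ellipse has a_t = (r₁ + r₂)/2 = 37130 km.
Circular speed at r = 66700 km: v_c = √(μ/r) = 2.445 km/s.
Transfer-orbit speed at the same r (vis-viva, a = a_t): v_t = √[μ(2/r − 1/a_t)] = 1.103 km/s.
Δv₂ = |v_t − v_c| = |1.103 − 2.445| = 1.342 km/s.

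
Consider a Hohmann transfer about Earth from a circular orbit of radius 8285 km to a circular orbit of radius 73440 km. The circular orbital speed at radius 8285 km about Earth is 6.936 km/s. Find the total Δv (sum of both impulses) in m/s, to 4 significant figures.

Δv = 3643 m/s

From the circular-orbit relation v² = μ/r at r = 8285 km: μ = v²r = (6.936)² × 8285 = 3.98576×10^5 km³/s².
Semi-major axis of the transfer orbit: a_t = (8285 + 73440)/2 = 40862.5 km.
At r₁ the circular-orbit speed is v₁ = √(μ/r₁) = 6.9360 km/s.
On the transfer ellipse at r₁, v² = μ(2/r − 1/a) gives v_p = √[μ(2/r₁ − 1/a_t)] = 9.2985 km/s.
First burn Δv₁ = |v_p − v₁| = 2.3625 km/s.
At r₂, v₂ = √(μ/r₂) = 2.3296 km/s.
Transfer-orbit speed at r₂: v_a = √[μ(2/r₂ − 1/a_t)] = 1.0490 km/s.
Second burn Δv₂ = |v₂ − v_a| = 1.2806 km/s.
Total Δv = Δv₁ + Δv₂ = 3.643 km/s.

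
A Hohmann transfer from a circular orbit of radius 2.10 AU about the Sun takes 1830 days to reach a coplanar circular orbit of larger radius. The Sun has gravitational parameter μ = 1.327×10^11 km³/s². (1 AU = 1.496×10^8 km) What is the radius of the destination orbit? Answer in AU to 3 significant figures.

r₂ = 7.20 AU

In km: r₁ = 2.10 × 1.496×10^8 = 3.1416×10^8 km.
Transfer time t = 1830 days = 1.58112×10^8 s, and t = π√(a_t³/μ).
So a_t = (μ t²/π²)^(1/3) = (1.327×10^11 × (1.58112×10^8)² / π²)^(1/3) = 6.9529×10^8 km.
Since a_t = (r₁ + r₂)/2, r₂ = 2a_t − r₁ = 2×6.9529×10^8 − 3.1416×10^8 = 1.07642×10^9 km.
In AU: r₂ = 1.07642×10^9 / 1.496×10^8 = 7.20 AU.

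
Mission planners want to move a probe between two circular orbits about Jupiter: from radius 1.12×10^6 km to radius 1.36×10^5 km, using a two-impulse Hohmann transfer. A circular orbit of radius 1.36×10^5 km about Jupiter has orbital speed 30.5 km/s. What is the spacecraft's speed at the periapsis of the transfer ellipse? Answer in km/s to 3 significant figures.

v = 40.7 km/s

From the circular-orbit relation v² = μ/r at r = 1.36×10^5 km: μ = v²r = (30.5)² × 1.36×10^5 = 1.26514×10^8 km³/s².
The Hohmann ellipse has a_t = (r₁ + r₂)/2 = 6.280×10^5 km.
The periapsis of the transfer ellipse is at r = 1.360×10^5 km.
From the vis-viva equation, v = √[μ(2/r − 1/a_t)] = 40.73 km/s.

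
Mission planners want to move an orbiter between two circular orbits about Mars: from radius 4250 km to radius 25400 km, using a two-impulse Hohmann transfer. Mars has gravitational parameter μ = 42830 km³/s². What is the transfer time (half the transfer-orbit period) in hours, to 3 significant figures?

Semi-major axis of the transfer orbit: a_t = (4250 + 25400)/2 = 14825 km.
By Kepler's third law the transfer-orbit period is T = 2π√(a_t³/μ), so t = T/2 = 27400 s.
Converting: 27400 s ÷ 3600 s/hour = 7.61 hours.

t = 7.61 hours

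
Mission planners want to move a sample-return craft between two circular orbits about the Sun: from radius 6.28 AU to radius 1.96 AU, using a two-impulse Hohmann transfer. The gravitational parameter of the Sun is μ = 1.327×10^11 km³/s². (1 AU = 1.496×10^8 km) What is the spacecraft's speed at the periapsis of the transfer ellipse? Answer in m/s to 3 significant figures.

v = 26300 m/s

In km: r₁ = 6.28 × 1.496×10^8 = 9.39488×10^8 km; r₂ = 1.96 × 1.496×10^8 = 2.93216×10^8 km.
Semi-major axis of the transfer orbit: a_t = (9.39488×10^8 + 2.93216×10^8)/2 = 6.16352×10^8 km.
The periapsis of the transfer ellipse is at r = 2.93216×10^8 km.
Vis-viva: v = √[μ(2/r − 1/a_t)] = √[1.327×10^11 × (2/2.93216×10^8 − 1/6.16352×10^8)] = 26.26 km/s.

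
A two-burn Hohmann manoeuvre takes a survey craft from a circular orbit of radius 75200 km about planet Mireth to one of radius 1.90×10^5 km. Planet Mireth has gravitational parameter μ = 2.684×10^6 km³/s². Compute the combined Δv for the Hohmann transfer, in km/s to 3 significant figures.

Δv = 2.11 km/s

Transfer-ellipse semi-major axis a_t = (r₁ + r₂)/2 = (75200 + 1.900×10^5)/2 = 1.326×10^5 km.
Circular speed at r₁: v₁ = √(μ/r₁) = √(2.684×10^6/75200) = 5.974 km/s.
On the transfer ellipse at r₁, vis-viva equation gives v_p = √[μ(2/r₁ − 1/a_t)] = 7.151 km/s.
First burn Δv₁ = |v_p − v₁| = 1.177 km/s.
Circular speed at r₂: v₂ = √(μ/r₂) = 3.7585 km/s.
Transfer-orbit speed at r₂: v_a = √[μ(2/r₂ − 1/a_t)] = 2.8304 km/s.
Second burn Δv₂ = |v₂ − v_a| = 0.9281 km/s.
Total Δv = Δv₁ + Δv₂ = 2.105 km/s.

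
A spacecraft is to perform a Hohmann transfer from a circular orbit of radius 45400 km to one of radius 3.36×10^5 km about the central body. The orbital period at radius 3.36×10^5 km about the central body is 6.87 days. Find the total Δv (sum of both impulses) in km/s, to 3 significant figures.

From Kepler's third law T² = 4π²r³/μ at r = 3.36×10^5 km, T = 6.87 days = 6.87 × 86400 s = 5.93568×10^5 s: μ = 4π²r³/T² = 4.25047×10^6 km³/s².
The Hohmann ellipse has a_t = (r₁ + r₂)/2 = 1.907×10^5 km.
Circular speed at r₁: v₁ = √(μ/r₁) = √(4.25047×10^6/45400) = 9.6759 km/s.
On the transfer ellipse at r₁, vis-viva gives v_p = √[μ(2/r₁ − 1/a_t)] = 12.844 km/s.
First burn Δv₁ = |v_p − v₁| = 3.168 km/s.
At r₂, v₂ = √(μ/r₂) = 3.5567 km/s.
Transfer-orbit speed at r₂: v_a = √[μ(2/r₂ − 1/a_t)] = 1.7354 km/s.
Second burn Δv₂ = |v₂ − v_a| = 1.821 km/s.
Δv = Δv₁ + Δv₂ = 3.168 + 1.821 = 4.989 km/s.

Δv = 4.99 km/s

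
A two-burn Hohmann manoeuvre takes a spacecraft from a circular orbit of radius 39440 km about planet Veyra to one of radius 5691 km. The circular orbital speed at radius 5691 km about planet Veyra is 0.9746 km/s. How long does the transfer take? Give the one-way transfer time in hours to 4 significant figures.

From the circular-orbit relation v² = μ/r at r = 5691 km: μ = v²r = (0.9746)² × 5691 = 5405.57 km³/s².
The Hohmann ellipse has a_t = (r₁ + r₂)/2 = 22565.5 km.
Transfer time t = π√(a_t³/μ) = π√((22565.5)³ / 5405.57) = 1.4484×10^5 s.
Converting: 1.4484×10^5 s ÷ 3600 s/hour = 40.23 hours.

t = 40.23 hours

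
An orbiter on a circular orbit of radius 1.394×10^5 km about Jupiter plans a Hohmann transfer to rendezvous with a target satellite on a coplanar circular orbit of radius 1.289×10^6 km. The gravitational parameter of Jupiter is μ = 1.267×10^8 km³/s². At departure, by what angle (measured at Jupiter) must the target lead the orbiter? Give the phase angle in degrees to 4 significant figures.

Semi-major axis of the transfer orbit: a_t = (1.394×10^5 + 1.289×10^6)/2 = 7.142×10^5 km.
Transfer time t = π√(a_t³/μ) = 1.6846×10^5 s.
The target's mean motion on its circular orbit is ω₂ = √(μ/r₂³) = 7.6915×10^-6 rad/s.
Angle swept by the target during transfer: ω₂·t = 1.2957 rad = 74.24°.
The orbiter traverses 180° on the transfer ellipse, so the target must lead by 180° − 74.24° = 105.8°.

φ = 105.8°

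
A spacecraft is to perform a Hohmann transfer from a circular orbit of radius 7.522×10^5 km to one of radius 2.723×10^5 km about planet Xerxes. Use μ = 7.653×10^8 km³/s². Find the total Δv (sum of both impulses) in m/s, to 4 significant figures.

Δv = 19870 m/s

Semi-major axis of the transfer orbit: a_t = (7.522×10^5 + 2.723×10^5)/2 = 5.1225×10^5 km.
Circular speed at r₁: v₁ = √(μ/r₁) = √(7.653×10^8/7.522×10^5) = 31.897 km/s.
Transfer-orbit speed at r₁ (v² = μ(2/r − 1/a)): v_a = √[μ(2/r₁ − 1/a_t)] = 23.256 km/s.
First burn Δv₁ = |v_a − v₁| = 8.641 km/s.
At r₂, v₂ = √(μ/r₂) = 53.01 km/s.
Transfer-orbit speed at r₂: v_p = √[μ(2/r₂ − 1/a_t)] = 64.24 km/s.
Second burn Δv₂ = |v₂ − v_p| = 11.23 km/s.
Δv = Δv₁ + Δv₂ = 8.641 + 11.23 = 19.87 km/s.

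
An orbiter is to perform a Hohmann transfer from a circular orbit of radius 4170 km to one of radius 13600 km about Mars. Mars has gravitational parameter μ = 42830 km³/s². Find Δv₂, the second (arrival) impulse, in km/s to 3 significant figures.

Δv₂ = 0.559 km/s

Transfer-ellipse semi-major axis a_t = (r₁ + r₂)/2 = (4170 + 13600)/2 = 8885 km.
On the circular orbit at r = 13600 km, v_c = √(μ/r) = 1.7746 km/s.
Vis-viva on the transfer ellipse at r = 13600 km gives v_t = √[μ(2/r − 1/a_t)] = 1.2157 km/s.
Δv₂ = |v_t − v_c| = |1.2157 − 1.7746| = 0.5589 km/s.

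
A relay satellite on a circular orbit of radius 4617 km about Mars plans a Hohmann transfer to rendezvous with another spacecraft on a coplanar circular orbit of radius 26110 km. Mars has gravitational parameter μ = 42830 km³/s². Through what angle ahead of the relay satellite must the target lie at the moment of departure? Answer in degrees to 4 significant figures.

Transfer-ellipse semi-major axis a_t = (r₁ + r₂)/2 = (4617 + 26110)/2 = 15363.5 km.
Transfer time t = π√(a_t³/μ) = 28910 s.
The target's mean motion on its circular orbit is ω₂ = √(μ/r₂³) = 4.905×10^-5 rad/s.
Angle swept by the target during transfer: ω₂·t = 1.418 rad = 81.25°.
Arrival is 180° from departure on the ellipse, so φ = 180° − 81.25° = 98.75°.

φ = 98.75°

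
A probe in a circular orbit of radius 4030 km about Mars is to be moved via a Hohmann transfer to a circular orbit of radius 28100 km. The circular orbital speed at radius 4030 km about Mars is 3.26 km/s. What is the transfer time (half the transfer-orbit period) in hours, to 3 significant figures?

t = 8.59 hours

From the circular-orbit relation v² = μ/r at r = 4030 km: μ = v²r = (3.26)² × 4030 = 42829.2 km³/s².
Semi-major axis of the transfer orbit: a_t = (4030 + 28100)/2 = 16065 km.
Transfer time t = π√(a_t³/μ) = π√((16065)³ / 42829.2) = 30910 s.
Converting: 30910 s ÷ 3600 s/hour = 8.59 hours.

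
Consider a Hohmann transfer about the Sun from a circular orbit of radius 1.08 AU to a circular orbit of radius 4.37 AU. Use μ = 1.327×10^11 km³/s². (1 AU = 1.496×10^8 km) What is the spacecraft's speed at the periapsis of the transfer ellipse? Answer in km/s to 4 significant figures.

In km: r₁ = 1.08 × 1.496×10^8 = 1.61568×10^8 km; r₂ = 4.37 × 1.496×10^8 = 6.53752×10^8 km.
Transfer-ellipse semi-major axis a_t = (r₁ + r₂)/2 = (1.61568×10^8 + 6.53752×10^8)/2 = 4.0766×10^8 km.
At periapsis, r = 1.61568×10^8 km.
Applying v² = μ(2/r − 1/a_t): v = 36.29 km/s.

v = 36.29 km/s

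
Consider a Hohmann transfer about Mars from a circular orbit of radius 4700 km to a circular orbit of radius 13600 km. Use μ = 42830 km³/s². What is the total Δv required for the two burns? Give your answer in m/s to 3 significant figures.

The Hohmann ellipse has a_t = (r₁ + r₂)/2 = 9150 km.
At r₁ the circular-orbit speed is v₁ = √(μ/r₁) = 3.0187 km/s.
On the transfer ellipse at r₁, vis-viva gives v_p = √[μ(2/r₁ − 1/a_t)] = 3.6803 km/s.
First burn Δv₁ = |v_p − v₁| = 0.6616 km/s.
At r₂, v₂ = √(μ/r₂) = 1.7746 km/s.
Transfer-orbit speed at r₂: v_a = √[μ(2/r₂ − 1/a_t)] = 1.2719 km/s.
Second burn Δv₂ = |v₂ − v_a| = 0.5027 km/s.
Total Δv = Δv₁ + Δv₂ = 1.164 km/s.

Δv = 1160 m/s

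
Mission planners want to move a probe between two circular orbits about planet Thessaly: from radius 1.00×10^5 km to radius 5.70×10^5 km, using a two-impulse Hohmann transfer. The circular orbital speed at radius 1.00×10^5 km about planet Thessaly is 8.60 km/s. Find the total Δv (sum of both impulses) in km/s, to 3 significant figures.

From the circular-orbit relation v² = μ/r at r = 1.00×10^5 km: μ = v²r = (8.60)² × 1.00×10^5 = 7.39600×10^6 km³/s².
Semi-major axis of the transfer orbit: a_t = (1.000×10^5 + 5.700×10^5)/2 = 3.350×10^5 km.
Circular speed at r₁: v₁ = √(μ/r₁) = √(7.39600×10^6/1.000×10^5) = 8.6000 km/s.
On the transfer ellipse at r₁, vis-viva equation gives v_p = √[μ(2/r₁ − 1/a_t)] = 11.218 km/s.
First burn Δv₁ = |v_p − v₁| = 2.618 km/s.
Circular speed at r₂: v₂ = √(μ/r₂) = 3.602 km/s.
Transfer-orbit speed at r₂: v_a = √[μ(2/r₂ − 1/a_t)] = 1.968 km/s.
Second burn Δv₂ = |v₂ − v_a| = 1.634 km/s.
Total Δv = Δv₁ + Δv₂ = 4.252 km/s.

Δv = 4.25 km/s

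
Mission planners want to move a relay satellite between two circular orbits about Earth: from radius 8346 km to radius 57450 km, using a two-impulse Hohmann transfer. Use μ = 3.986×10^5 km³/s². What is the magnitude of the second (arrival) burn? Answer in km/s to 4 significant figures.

Δv₂ = 1.307 km/s

Semi-major axis of the transfer orbit: a_t = (8346 + 57450)/2 = 32898 km.
Circular speed at r = 57450 km: v_c = √(μ/r) = 2.634 km/s.
Vis-viva on the transfer ellipse at r = 57450 km gives v_t = √[μ(2/r − 1/a_t)] = 1.327 km/s.
Δv₂ = |v_t − v_c| = |1.327 − 2.634| = 1.307 km/s.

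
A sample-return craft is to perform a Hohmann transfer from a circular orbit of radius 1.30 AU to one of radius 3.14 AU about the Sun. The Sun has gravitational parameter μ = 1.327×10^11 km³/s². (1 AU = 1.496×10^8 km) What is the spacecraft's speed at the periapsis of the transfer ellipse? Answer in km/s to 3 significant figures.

v = 31.1 km/s

In km: r₁ = 1.30 × 1.496×10^8 = 1.9448×10^8 km; r₂ = 3.14 × 1.496×10^8 = 4.69744×10^8 km.
The Hohmann ellipse has a_t = (r₁ + r₂)/2 = 3.32112×10^8 km.
At periapsis, r = 1.9448×10^8 km.
Vis-viva: v = √[μ(2/r − 1/a_t)] = √[1.327×10^11 × (2/1.9448×10^8 − 1/3.32112×10^8)] = 31.07 km/s.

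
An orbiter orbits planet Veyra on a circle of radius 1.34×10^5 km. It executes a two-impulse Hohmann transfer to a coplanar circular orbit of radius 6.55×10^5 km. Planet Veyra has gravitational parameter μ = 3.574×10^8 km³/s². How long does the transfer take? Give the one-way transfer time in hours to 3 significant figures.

t = 11.4 hours

Semi-major axis of the transfer orbit: a_t = (1.340×10^5 + 6.550×10^5)/2 = 3.945×10^5 km.
Half the transfer-orbit period gives t = π√(a_t³/μ) = 41180 s.
Converting: 41180 s ÷ 3600 s/hour = 11.4 hours.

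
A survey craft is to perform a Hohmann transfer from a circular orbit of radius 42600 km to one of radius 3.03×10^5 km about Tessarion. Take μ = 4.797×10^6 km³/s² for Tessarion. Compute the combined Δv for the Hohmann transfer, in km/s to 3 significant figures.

Δv = 5.44 km/s

Transfer-ellipse semi-major axis a_t = (r₁ + r₂)/2 = (42600 + 3.030×10^5)/2 = 1.728×10^5 km.
At r₁ the circular-orbit speed is v₁ = √(μ/r₁) = 10.61 km/s.
On the transfer ellipse at r₁, vis-viva equation gives v_p = √[μ(2/r₁ − 1/a_t)] = 14.05 km/s.
First burn Δv₁ = |v_p − v₁| = 3.440 km/s.
At r₂, v₂ = √(μ/r₂) = 3.979 km/s.
Transfer-orbit speed at r₂: v_a = √[μ(2/r₂ − 1/a_t)] = 1.976 km/s.
Second burn Δv₂ = |v₂ − v_a| = 2.003 km/s.
Total Δv = Δv₁ + Δv₂ = 5.443 km/s.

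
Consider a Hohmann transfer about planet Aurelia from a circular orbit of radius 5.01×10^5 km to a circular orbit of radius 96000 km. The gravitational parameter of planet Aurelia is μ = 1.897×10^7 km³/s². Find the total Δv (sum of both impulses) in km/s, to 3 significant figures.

Semi-major axis of the transfer orbit: a_t = (5.010×10^5 + 96000)/2 = 2.985×10^5 km.
Circular speed at r₁: v₁ = √(μ/r₁) = √(1.897×10^7/5.010×10^5) = 6.1534 km/s.
On the transfer ellipse at r₁, v² = μ(2/r − 1/a) gives v_a = √[μ(2/r₁ − 1/a_t)] = 3.4896 km/s.
First burn Δv₁ = |v_a − v₁| = 2.664 km/s.
At r₂, v₂ = √(μ/r₂) = 14.057 km/s.
Transfer-orbit speed at r₂: v_p = √[μ(2/r₂ − 1/a_t)] = 18.211 km/s.
Second burn Δv₂ = |v₂ − v_p| = 4.154 km/s.
Total Δv = Δv₁ + Δv₂ = 6.818 km/s.

Δv = 6.82 km/s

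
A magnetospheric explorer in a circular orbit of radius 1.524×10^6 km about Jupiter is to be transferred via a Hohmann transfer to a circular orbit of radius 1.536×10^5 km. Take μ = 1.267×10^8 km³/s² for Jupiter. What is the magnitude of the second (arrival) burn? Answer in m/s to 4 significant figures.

The Hohmann ellipse has a_t = (r₁ + r₂)/2 = 8.388×10^5 km.
On the circular orbit at r = 1.536×10^5 km, v_c = √(μ/r) = 28.721 km/s.
Transfer-orbit speed at the same r (vis-viva, a = a_t): v_t = √[μ(2/r − 1/a_t)] = 38.713 km/s.
Δv₂ = |v_t − v_c| = |38.713 − 28.721| = 9.992 km/s.

Δv₂ = 9992 m/s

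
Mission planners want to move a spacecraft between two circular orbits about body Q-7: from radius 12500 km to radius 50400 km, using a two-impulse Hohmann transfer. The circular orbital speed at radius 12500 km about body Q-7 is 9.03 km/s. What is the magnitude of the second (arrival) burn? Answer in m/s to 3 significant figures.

Δv₂ = 1660 m/s

From the circular-orbit relation v² = μ/r at r = 12500 km: μ = v²r = (9.03)² × 12500 = 1.01926×10^6 km³/s².
The Hohmann ellipse has a_t = (r₁ + r₂)/2 = 31450 km.
On the circular orbit at r = 50400 km, v_c = √(μ/r) = 4.497 km/s.
Vis-viva on the transfer ellipse at r = 50400 km gives v_t = √[μ(2/r − 1/a_t)] = 2.835 km/s.
Δv₂ = |v_t − v_c| = |2.835 − 4.497| = 1.662 km/s.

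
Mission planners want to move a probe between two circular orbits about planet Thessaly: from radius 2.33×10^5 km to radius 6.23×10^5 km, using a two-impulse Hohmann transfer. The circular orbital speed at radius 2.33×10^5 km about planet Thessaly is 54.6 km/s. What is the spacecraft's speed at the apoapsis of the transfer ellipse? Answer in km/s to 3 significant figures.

From the circular-orbit relation v² = μ/r at r = 2.33×10^5 km: μ = v²r = (54.6)² × 2.33×10^5 = 6.94610×10^8 km³/s².
Semi-major axis of the transfer orbit: a_t = (2.330×10^5 + 6.230×10^5)/2 = 4.280×10^5 km.
The apoapsis of the transfer ellipse is at r = 6.230×10^5 km.
From the vis-viva equation, v = √[μ(2/r − 1/a_t)] = 24.64 km/s.

v = 24.6 km/s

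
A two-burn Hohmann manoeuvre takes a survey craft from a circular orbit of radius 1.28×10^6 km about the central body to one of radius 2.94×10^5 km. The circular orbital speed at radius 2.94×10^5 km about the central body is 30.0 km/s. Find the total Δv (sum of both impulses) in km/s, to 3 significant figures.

Δv = 13.8 km/s

From the circular-orbit relation v² = μ/r at r = 2.94×10^5 km: μ = v²r = (30.0)² × 2.94×10^5 = 2.64600×10^8 km³/s².
Transfer-ellipse semi-major axis a_t = (r₁ + r₂)/2 = (1.280×10^6 + 2.940×10^5)/2 = 7.870×10^5 km.
Circular speed at r₁: v₁ = √(μ/r₁) = √(2.64600×10^8/1.280×10^6) = 14.378 km/s.
Transfer-orbit speed at r₁ (vis-viva): v_a = √[μ(2/r₁ − 1/a_t)] = 8.7877 km/s.
First burn Δv₁ = |v_a − v₁| = 5.590 km/s.
At r₂, v₂ = √(μ/r₂) = 30.000 km/s.
Transfer-orbit speed at r₂: v_p = √[μ(2/r₂ − 1/a_t)] = 38.259 km/s.
Second burn Δv₂ = |v₂ − v_p| = 8.259 km/s.
Total Δv = Δv₁ + Δv₂ = 13.85 km/s.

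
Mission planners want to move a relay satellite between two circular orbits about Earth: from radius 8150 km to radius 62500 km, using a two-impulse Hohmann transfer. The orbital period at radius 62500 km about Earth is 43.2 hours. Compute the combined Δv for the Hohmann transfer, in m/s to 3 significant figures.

From Kepler's third law T² = 4π²r³/μ at r = 62500 km, T = 43.2 hours = 43.2 × 3600 s = 1.5552×10^5 s: μ = 4π²r³/T² = 3.98499×10^5 km³/s².
Transfer-ellipse semi-major axis a_t = (r₁ + r₂)/2 = (8150 + 62500)/2 = 35325 km.
Circular speed at r₁: v₁ = √(μ/r₁) = √(3.98499×10^5/8150) = 6.9925 km/s.
On the transfer ellipse at r₁, vis-viva gives v_p = √[μ(2/r₁ − 1/a_t)] = 9.3011 km/s.
First burn Δv₁ = |v_p − v₁| = 2.309 km/s.
Circular speed at r₂: v₂ = √(μ/r₂) = 2.525 km/s.
Transfer-orbit speed at r₂: v_a = √[μ(2/r₂ − 1/a_t)] = 1.213 km/s.
Second burn Δv₂ = |v₂ − v_a| = 1.312 km/s.
Total Δv = Δv₁ + Δv₂ = 3.621 km/s.

Δv = 3620 m/s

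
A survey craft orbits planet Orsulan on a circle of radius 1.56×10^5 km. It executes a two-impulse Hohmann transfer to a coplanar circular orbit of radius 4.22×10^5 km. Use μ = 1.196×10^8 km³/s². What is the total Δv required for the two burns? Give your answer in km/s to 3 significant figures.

Δv = 10.2 km/s

The Hohmann ellipse has a_t = (r₁ + r₂)/2 = 2.890×10^5 km.
Circular speed at r₁: v₁ = √(μ/r₁) = √(1.196×10^8/1.560×10^5) = 27.69 km/s.
On the transfer ellipse at r₁, vis-viva equation gives v_p = √[μ(2/r₁ − 1/a_t)] = 33.46 km/s.
First burn Δv₁ = |v_p − v₁| = 5.770 km/s.
Circular speed at r₂: v₂ = √(μ/r₂) = 16.835 km/s.
Transfer-orbit speed at r₂: v_a = √[μ(2/r₂ − 1/a_t)] = 12.369 km/s.
Second burn Δv₂ = |v₂ − v_a| = 4.466 km/s.
Δv = Δv₁ + Δv₂ = 5.770 + 4.466 = 10.24 km/s.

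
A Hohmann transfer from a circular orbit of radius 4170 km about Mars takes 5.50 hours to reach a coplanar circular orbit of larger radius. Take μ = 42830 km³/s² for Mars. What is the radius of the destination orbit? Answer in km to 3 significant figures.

Transfer time t = 5.50 hours = 19800 s, and t = π√(a_t³/μ).
So a_t = (μ t²/π²)^(1/3) = (42830 × (19800)² / π²)^(1/3) = 11938 km.
Since a_t = (r₁ + r₂)/2, r₂ = 2a_t − r₁ = 2×11938 − 4170 = 19706 km.

r₂ = 19700 km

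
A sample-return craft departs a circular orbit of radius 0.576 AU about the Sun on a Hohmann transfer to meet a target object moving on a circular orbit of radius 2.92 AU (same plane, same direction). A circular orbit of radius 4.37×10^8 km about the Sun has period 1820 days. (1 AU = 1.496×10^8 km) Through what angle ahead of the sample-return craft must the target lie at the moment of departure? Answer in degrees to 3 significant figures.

φ = 96.6°

From Kepler's third law T² = 4π²r³/μ at r = 4.37×10^8 km, T = 1820 days = 1820 × 86400 s = 1.57248×10^8 s: μ = 4π²r³/T² = 1.33240×10^11 km³/s².
In km: r₁ = 0.576 × 1.496×10^8 = 8.61696×10^7 km; r₂ = 2.92 × 1.496×10^8 = 4.36832×10^8 km.
Semi-major axis of the transfer orbit: a_t = (8.61696×10^7 + 4.36832×10^8)/2 = 2.615008×10^8 km.
The half-period of the transfer ellipse is t = π√(a_t³/μ) = 3.640×10^7 s.
Target angular speed ω₂ = √(μ/r₂³) = 3.998×10^-8 rad/s.
Angle swept by the target during transfer: ω₂·t = 1.455 rad = 83.37°.
Arrival is 180° from departure on the ellipse, so φ = 180° − 83.37° = 96.6°.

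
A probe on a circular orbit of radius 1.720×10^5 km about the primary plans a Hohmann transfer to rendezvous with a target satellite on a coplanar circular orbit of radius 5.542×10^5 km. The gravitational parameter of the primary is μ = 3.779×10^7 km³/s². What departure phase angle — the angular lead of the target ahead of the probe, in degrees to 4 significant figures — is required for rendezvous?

φ = 84.54°

Semi-major axis of the transfer orbit: a_t = (1.720×10^5 + 5.542×10^5)/2 = 3.631×10^5 km.
Transfer time t = π√(a_t³/μ) = 1.1182×10^5 s.
Target angular speed ω₂ = √(μ/r₂³) = 1.4900×10^-5 rad/s.
Angle swept by the target during transfer: ω₂·t = 1.6661 rad = 95.46°.
The probe traverses 180° on the transfer ellipse, so the target must lead by 180° − 95.46° = 84.54°.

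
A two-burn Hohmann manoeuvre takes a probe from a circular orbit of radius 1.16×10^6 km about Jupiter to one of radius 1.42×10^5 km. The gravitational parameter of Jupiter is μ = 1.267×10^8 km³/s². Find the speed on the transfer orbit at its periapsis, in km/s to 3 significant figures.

v = 39.9 km/s

Semi-major axis of the transfer orbit: a_t = (1.160×10^6 + 1.420×10^5)/2 = 6.510×10^5 km.
At periapsis, r = 1.420×10^5 km.
Vis-viva: v = √[μ(2/r − 1/a_t)] = √[1.267×10^8 × (2/1.420×10^5 − 1/6.510×10^5)] = 39.87 km/s.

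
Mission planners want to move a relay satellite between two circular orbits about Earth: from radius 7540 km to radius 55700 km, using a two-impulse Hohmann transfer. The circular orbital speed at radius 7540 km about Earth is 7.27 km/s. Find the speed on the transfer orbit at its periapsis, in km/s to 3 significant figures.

From the circular-orbit relation v² = μ/r at r = 7540 km: μ = v²r = (7.27)² × 7540 = 3.98511×10^5 km³/s².
Transfer-ellipse semi-major axis a_t = (r₁ + r₂)/2 = (7540 + 55700)/2 = 31620 km.
At periapsis, r = 7540 km.
Vis-viva: v = √[μ(2/r − 1/a_t)] = √[3.98511×10^5 × (2/7540 − 1/31620)] = 9.649 km/s.

v = 9.65 km/s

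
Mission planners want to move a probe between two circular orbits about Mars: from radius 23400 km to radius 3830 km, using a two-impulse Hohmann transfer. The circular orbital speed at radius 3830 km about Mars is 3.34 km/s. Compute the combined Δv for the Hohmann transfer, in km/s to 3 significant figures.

Δv = 1.67 km/s

From the circular-orbit relation v² = μ/r at r = 3830 km: μ = v²r = (3.34)² × 3830 = 42725.9 km³/s².
Transfer-ellipse semi-major axis a_t = (r₁ + r₂)/2 = (23400 + 3830)/2 = 13615 km.
Circular speed at r₁: v₁ = √(μ/r₁) = √(42725.9/23400) = 1.351257 km/s.
On the transfer ellipse at r₁, vis-viva equation gives v_a = √[μ(2/r₁ − 1/a_t)] = 0.7166853 km/s.
First burn Δv₁ = |v_a − v₁| = 0.63457 km/s.
Circular speed at r₂: v₂ = √(μ/r₂) = 3.3400 km/s.
Transfer-orbit speed at r₂: v_p = √[μ(2/r₂ − 1/a_t)] = 4.3787 km/s.
Second burn Δv₂ = |v₂ − v_p| = 1.0387 km/s.
Δv = Δv₁ + Δv₂ = 0.63457 + 1.0387 = 1.673 km/s.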